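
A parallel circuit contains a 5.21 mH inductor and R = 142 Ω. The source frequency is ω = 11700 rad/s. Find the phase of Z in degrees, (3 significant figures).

X_L = ωL = 61.0 Ω
Parallel: admittances add. Y = 1/R + 1/(jωL)
Y = (0.00704 − j0.0164) S
|Y| = 0.0179 S → |Z| = 1/|Y| = 56.0 Ω, ∠Z = −∠Y = 66.8°

66.8°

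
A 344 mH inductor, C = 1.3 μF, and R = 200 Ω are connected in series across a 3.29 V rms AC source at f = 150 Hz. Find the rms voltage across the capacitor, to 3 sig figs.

ω = 2πf = 942.5 rad/s
X_L = ωL = 324 Ω
X_C = 1/(ωC) = 816 Ω
Net reactance X = X_L − X_C = -492 Ω
Z = 200 − j492 Ω
|Z| = √(200² + 492²) = 531 Ω
I = V/|Z| = 6.20 mA
V_C = I·|Z_C| = 0.00620 × 816 = 5.06 V

5.06 V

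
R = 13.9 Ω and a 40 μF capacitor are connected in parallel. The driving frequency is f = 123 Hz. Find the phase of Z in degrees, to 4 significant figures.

-23.25°

ω = 2πf = 772.8 rad/s
X_C = 1/(ωC) = 32.35 Ω
Parallel: admittances add. Y = 1/R + jωC
Y = (0.07194 + j0.03091) S
|Y| = 0.07830 S → |Z| = 1/|Y| = 12.77 Ω, ∠Z = −∠Y = -23.25°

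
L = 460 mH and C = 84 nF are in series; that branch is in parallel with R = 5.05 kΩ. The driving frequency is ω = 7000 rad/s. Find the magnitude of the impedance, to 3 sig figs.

1450 Ω

X_L = ωL = 3220 Ω
X_C = 1/(ωC) = 1700 Ω
Branch 1: Z₁ = R = 5050 Ω
Branch 2 (series LC): Z₂ = j(X_L − X_C) = j1520 Ω
Parallel: Z = Z₁Z₂/(Z₁+Z₂), |Z| = 1450 Ω, ∠Z = 73.3°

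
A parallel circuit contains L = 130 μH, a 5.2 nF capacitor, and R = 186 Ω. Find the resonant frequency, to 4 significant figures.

ω₀ = 1/√(LC) = 1/√(0.00013 × 5.2e-09) = 1.216e+06 rad/s
f₀ = ω₀/(2π) = 193.6 kHz

193.6 kHz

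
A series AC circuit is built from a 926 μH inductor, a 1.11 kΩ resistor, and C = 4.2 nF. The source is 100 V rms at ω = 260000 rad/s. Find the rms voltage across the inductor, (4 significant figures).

18.53 V

X_L = ωL = 240.8 Ω
X_C = 1/(ωC) = 915.8 Ω
Net reactance X = X_L − X_C = -675.0 Ω
Z = 1110 − j675.0 Ω
|Z| = √(1110² + 675.0²) = 1299 Ω
I = V/|Z| = 76.98 mA
V_L = I·|Z_L| = 0.07698 × 240.8 = 18.53 V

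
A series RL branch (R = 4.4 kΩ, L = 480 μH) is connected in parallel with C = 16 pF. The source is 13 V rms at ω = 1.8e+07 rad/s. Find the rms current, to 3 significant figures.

2.62 mA

X_L = ωL = 8640 Ω
X_C = 1/(ωC) = 3470 Ω
Branch 1 (R+jX_L): Z₁ = 4400 + j8640 Ω, |Z₁| = 9700 Ω
Branch 2 (−jX_C): Z₂ = −j3470 Ω
Parallel: Z = Z₁Z₂/(Z₁+Z₂), |Z| = 4960 Ω, ∠Z = -76.6°
I = V/|Z| = 13/4960 = 2.62 mA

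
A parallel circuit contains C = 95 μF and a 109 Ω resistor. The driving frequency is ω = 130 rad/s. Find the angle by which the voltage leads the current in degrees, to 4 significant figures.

X_C = 1/(ωC) = 80.97 Ω
Parallel: admittances add. Y = 1/R + jωC
Y = (0.009174 + j0.01235) S
|Y| = 0.01538 S → |Z| = 1/|Y| = 65.00 Ω, ∠Z = −∠Y = -53.39°

-53.39°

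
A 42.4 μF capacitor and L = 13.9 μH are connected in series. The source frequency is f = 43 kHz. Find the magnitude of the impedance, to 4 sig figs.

3.668 Ω

ω = 2πf = 270200 rad/s
X_L = ωL = 3.755 Ω
X_C = 1/(ωC) = 0.08729 Ω
Net reactance X = X_L − X_C = 3.668 Ω
Z = j3.668 Ω
|Z| = √(0² + 3.668²) = 3.668 Ω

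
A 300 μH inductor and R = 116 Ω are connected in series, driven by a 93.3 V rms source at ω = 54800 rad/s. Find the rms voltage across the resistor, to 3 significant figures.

92.4 V

X_L = ωL = 16.4 Ω
Z = 116 + j16.4 Ω
|Z| = √(116² + 16.4²) = 117 Ω
I = V/|Z| = 796 mA
V_R = I·|Z_R| = 0.796 × 116 = 92.4 V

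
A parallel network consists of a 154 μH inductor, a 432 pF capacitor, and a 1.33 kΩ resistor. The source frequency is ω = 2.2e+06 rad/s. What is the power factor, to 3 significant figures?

0.352

X_L = ωL = 339 Ω
X_C = 1/(ωC) = 1050 Ω
Parallel: admittances add. Y = 1/R + 1/(jωL) + jωC
Y = (0.000752 − j0.00200) S
|Y| = 0.00214 S → |Z| = 1/|Y| = 468 Ω, ∠Z = −∠Y = 69.4°
cos φ = cos(69.4°) = 0.352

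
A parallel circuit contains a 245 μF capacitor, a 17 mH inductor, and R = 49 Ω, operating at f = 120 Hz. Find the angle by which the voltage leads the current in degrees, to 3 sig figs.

-79.2°

ω = 2πf = 754.0 rad/s
X_L = ωL = 12.8 Ω
X_C = 1/(ωC) = 5.41 Ω
Parallel: admittances add. Y = 1/R + 1/(jωL) + jωC
Y = (0.0204 + j0.107) S
|Y| = 0.109 S → |Z| = 1/|Y| = 9.20 Ω, ∠Z = −∠Y = -79.2°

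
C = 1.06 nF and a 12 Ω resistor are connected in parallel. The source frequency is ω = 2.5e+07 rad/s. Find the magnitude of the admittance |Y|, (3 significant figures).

87.4 mS

X_C = 1/(ωC) = 37.7 Ω
Parallel: admittances add. Y = 1/R + jωC
Y = (0.0833 + j0.0265) S
|Y| = 0.0874 S → |Z| = 1/|Y| = 11.4 Ω, ∠Z = −∠Y = -17.6°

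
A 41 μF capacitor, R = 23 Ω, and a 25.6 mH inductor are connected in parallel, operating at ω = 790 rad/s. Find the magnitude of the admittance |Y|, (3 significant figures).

46.7 mS

X_L = ωL = 20.2 Ω
X_C = 1/(ωC) = 30.9 Ω
Parallel: admittances add. Y = 1/R + 1/(jωL) + jωC
Y = (0.0435 − j0.0171) S
|Y| = 0.0467 S → |Z| = 1/|Y| = 21.4 Ω, ∠Z = −∠Y = 21.4°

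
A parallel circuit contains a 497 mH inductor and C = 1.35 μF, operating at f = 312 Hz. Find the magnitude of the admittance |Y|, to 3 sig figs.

1.62 mS

ω = 2πf = 1960 rad/s
X_L = ωL = 974 Ω
X_C = 1/(ωC) = 378 Ω
Parallel: admittances add. Y = 1/(jωL) + jωC
Y = (0 + j0.00162) S
|Y| = 0.00162 S → |Z| = 1/|Y| = 617 Ω, ∠Z = −∠Y = -90.0°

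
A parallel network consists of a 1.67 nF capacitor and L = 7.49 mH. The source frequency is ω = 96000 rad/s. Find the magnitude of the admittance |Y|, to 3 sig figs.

X_L = ωL = 719 Ω
X_C = 1/(ωC) = 6240 Ω
Parallel: admittances add. Y = 1/(jωL) + jωC
Y = (0 − j0.00123) S
|Y| = 0.00123 S → |Z| = 1/|Y| = 813 Ω, ∠Z = −∠Y = 90.0°

1.23 mS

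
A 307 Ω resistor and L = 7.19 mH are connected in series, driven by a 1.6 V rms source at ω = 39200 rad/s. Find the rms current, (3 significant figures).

3.84 mA

X_L = ωL = 282 Ω
Z = 307 + j282 Ω
|Z| = √(307² + 282²) = 417 Ω
I = V/|Z| = 1.6/417 = 3.84 mA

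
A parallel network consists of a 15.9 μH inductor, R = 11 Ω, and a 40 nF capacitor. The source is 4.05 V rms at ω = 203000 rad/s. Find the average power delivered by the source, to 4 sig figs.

1.491 W

X_L = ωL = 3.228 Ω
X_C = 1/(ωC) = 123.2 Ω
Parallel: admittances add. Y = 1/R + 1/(jωL) + jωC
Y = (0.09091 − j0.3017) S
|Y| = 0.3151 S → |Z| = 1/|Y| = 3.174 Ω, ∠Z = −∠Y = 73.23°
I = V/|Z| = 1.276 A
P = VI cos φ = 4.05 × 1.276 × cos(73.23°) = 1.491 W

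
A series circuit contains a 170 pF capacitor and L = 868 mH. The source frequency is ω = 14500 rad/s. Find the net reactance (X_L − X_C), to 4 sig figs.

X_L = ωL = 12590 Ω
X_C = 1/(ωC) = 405700 Ω
X = 12590 − 405700 = -393100 Ω

-393100 Ω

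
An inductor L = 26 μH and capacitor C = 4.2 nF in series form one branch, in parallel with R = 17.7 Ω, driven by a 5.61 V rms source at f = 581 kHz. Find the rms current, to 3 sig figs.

ω = 2πf = 3.651e+06 rad/s
X_L = ωL = 94.9 Ω
X_C = 1/(ωC) = 65.2 Ω
Branch 1: Z₁ = R = 17.7 Ω
Branch 2 (series LC): Z₂ = j(X_L − X_C) = j29.7 Ω
Parallel: Z = Z₁Z₂/(Z₁+Z₂), |Z| = 15.2 Ω, ∠Z = 30.8°
I = V/|Z| = 5.61/15.2 = 369 mA

369 mA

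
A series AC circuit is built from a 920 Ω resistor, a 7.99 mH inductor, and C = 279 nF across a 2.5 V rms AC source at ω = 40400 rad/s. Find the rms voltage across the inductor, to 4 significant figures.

X_L = ωL = 322.8 Ω
X_C = 1/(ωC) = 88.72 Ω
Net reactance X = X_L − X_C = 234.1 Ω
Z = 920.0 + j234.1 Ω
|Z| = √(920.0² + 234.1²) = 949.3 Ω
I = V/|Z| = 2.633 mA
V_L = I·|Z_L| = 0.002633 × 322.8 = 0.8501 V

0.8501 V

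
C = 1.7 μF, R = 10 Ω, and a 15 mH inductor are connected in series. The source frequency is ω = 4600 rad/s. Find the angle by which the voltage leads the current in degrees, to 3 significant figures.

X_L = ωL = 69.0 Ω
X_C = 1/(ωC) = 128 Ω
Net reactance X = X_L − X_C = -58.9 Ω
Z = 10.0 − j58.9 Ω
|Z| = √(10.0² + 58.9²) = 59.7 Ω
∠Z = arctan(-58.9/10.0) = -80.4°

-80.4°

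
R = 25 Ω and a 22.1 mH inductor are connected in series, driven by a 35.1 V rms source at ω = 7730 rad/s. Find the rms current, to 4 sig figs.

X_L = ωL = 170.8 Ω
Z = 25.00 + j170.8 Ω
|Z| = √(25.00² + 170.8²) = 172.7 Ω
I = V/|Z| = 35.1/172.7 = 203.3 mA

203.3 mA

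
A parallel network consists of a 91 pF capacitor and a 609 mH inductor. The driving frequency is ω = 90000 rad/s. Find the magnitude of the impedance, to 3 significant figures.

99500 Ω

X_L = ωL = 54800 Ω
X_C = 1/(ωC) = 122000 Ω
Parallel: admittances add. Y = 1/(jωL) + jωC
Y = (0 − j1.01e-05) S
|Y| = 1.01e-05 S → |Z| = 1/|Y| = 99500 Ω, ∠Z = −∠Y = 90.0°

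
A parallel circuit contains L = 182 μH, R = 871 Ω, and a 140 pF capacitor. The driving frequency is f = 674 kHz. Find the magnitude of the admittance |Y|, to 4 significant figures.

1.347 mS

ω = 2πf = 4.235e+06 rad/s
X_L = ωL = 770.7 Ω
X_C = 1/(ωC) = 1687 Ω
Parallel: admittances add. Y = 1/R + 1/(jωL) + jωC
Y = (0.001148 − j0.0007046) S
|Y| = 0.001347 S → |Z| = 1/|Y| = 742.4 Ω, ∠Z = −∠Y = 31.54°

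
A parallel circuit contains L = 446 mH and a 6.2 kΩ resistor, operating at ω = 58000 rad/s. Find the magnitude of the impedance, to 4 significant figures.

6029 Ω

X_L = ωL = 25870 Ω
Parallel: admittances add. Y = 1/R + 1/(jωL)
Y = (0.0001613 − j3.866e-05) S
|Y| = 0.0001659 S → |Z| = 1/|Y| = 6029 Ω, ∠Z = −∠Y = 13.48°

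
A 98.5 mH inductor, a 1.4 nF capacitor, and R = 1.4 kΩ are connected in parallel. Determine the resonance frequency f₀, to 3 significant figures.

13.6 kHz

ω₀ = 1/√(LC) = 1/√(0.0985 × 1.4e-09) = 85160 rad/s
f₀ = ω₀/(2π) = 13.6 kHz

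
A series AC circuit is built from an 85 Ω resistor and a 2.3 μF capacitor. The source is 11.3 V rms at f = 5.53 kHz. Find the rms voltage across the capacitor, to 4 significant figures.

1.646 V

ω = 2πf = 34750 rad/s
X_C = 1/(ωC) = 12.51 Ω
Z = 85.00 − j12.51 Ω
|Z| = √(85.00² + 12.51²) = 85.92 Ω
I = V/|Z| = 131.5 mA
V_C = I·|Z_C| = 0.1315 × 12.51 = 1.646 V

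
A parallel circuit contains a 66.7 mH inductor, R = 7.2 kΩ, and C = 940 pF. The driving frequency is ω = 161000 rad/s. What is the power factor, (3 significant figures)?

X_L = ωL = 10700 Ω
X_C = 1/(ωC) = 6610 Ω
Parallel: admittances add. Y = 1/R + 1/(jωL) + jωC
Y = (0.000139 + j5.82e-05) S
|Y| = 0.000151 S → |Z| = 1/|Y| = 6640 Ω, ∠Z = −∠Y = -22.7°
cos φ = cos(-22.7°) = 0.922

0.922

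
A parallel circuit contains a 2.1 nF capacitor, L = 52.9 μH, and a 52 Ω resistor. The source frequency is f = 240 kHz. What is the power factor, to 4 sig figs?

ω = 2πf = 1.508e+06 rad/s
X_L = ωL = 79.77 Ω
X_C = 1/(ωC) = 315.8 Ω
Parallel: admittances add. Y = 1/R + 1/(jωL) + jωC
Y = (0.01923 − j0.009369) S
|Y| = 0.02139 S → |Z| = 1/|Y| = 46.75 Ω, ∠Z = −∠Y = 25.98°
cos φ = cos(25.98°) = 0.8990

0.8990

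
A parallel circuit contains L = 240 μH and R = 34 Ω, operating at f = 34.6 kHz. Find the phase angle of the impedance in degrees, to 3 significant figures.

33.1°

ω = 2πf = 217400 rad/s
X_L = ωL = 52.2 Ω
Parallel: admittances add. Y = 1/R + 1/(jωL)
Y = (0.0294 − j0.0192) S
|Y| = 0.0351 S → |Z| = 1/|Y| = 28.5 Ω, ∠Z = −∠Y = 33.1°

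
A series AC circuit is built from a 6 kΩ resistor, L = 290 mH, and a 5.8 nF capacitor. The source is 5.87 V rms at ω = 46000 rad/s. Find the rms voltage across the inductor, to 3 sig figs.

X_L = ωL = 13300 Ω
X_C = 1/(ωC) = 3750 Ω
Net reactance X = X_L − X_C = 9590 Ω
Z = 6000 + j9590 Ω
|Z| = √(6000² + 9590²) = 11300 Ω
I = V/|Z| = 519 μA
V_L = I·|Z_L| = 0.000519 × 13300 = 6.92 V

6.92 V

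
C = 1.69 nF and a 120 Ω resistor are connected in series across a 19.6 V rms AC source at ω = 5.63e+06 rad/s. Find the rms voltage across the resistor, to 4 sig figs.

14.74 V

X_C = 1/(ωC) = 105.1 Ω
Z = 120.0 − j105.1 Ω
|Z| = √(120.0² + 105.1²) = 159.5 Ω
I = V/|Z| = 122.9 mA
V_R = I·|Z_R| = 0.1229 × 120.0 = 14.74 V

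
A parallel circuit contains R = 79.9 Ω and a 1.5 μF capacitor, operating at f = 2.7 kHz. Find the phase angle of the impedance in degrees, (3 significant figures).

ω = 2πf = 16960 rad/s
X_C = 1/(ωC) = 39.3 Ω
Parallel: admittances add. Y = 1/R + jωC
Y = (0.0125 + j0.0254) S
|Y| = 0.0284 S → |Z| = 1/|Y| = 35.3 Ω, ∠Z = −∠Y = -63.8°

-63.8°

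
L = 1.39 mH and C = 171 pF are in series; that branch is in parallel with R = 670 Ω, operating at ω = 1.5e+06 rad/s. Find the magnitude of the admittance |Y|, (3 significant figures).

X_L = ωL = 2080 Ω
X_C = 1/(ωC) = 3900 Ω
Branch 1: Z₁ = R = 670 Ω
Branch 2 (series LC): Z₂ = j(X_L − X_C) = −j1810 Ω
Parallel: Z = Z₁Z₂/(Z₁+Z₂), |Z| = 628 Ω, ∠Z = -20.3°
|Y| = 1/|Z| = 1.59 mS

1.59 mS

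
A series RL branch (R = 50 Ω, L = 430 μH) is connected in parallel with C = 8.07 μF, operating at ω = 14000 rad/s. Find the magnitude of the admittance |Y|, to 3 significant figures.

X_L = ωL = 6.02 Ω
X_C = 1/(ωC) = 8.85 Ω
Branch 1 (R+jX_L): Z₁ = 50.0 + j6.02 Ω, |Z₁| = 50.4 Ω
Branch 2 (−jX_C): Z₂ = −j8.85 Ω
Parallel: Z = Z₁Z₂/(Z₁+Z₂), |Z| = 8.90 Ω, ∠Z = -79.9°
|Y| = 1/|Z| = 112 mS

112 mS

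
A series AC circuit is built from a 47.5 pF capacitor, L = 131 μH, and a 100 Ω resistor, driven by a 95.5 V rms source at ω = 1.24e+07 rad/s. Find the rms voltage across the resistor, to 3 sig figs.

77.0 V

X_L = ωL = 1620 Ω
X_C = 1/(ωC) = 1700 Ω
Net reactance X = X_L − X_C = -73.4 Ω
Z = 100 − j73.4 Ω
|Z| = √(100² + 73.4²) = 124 Ω
I = V/|Z| = 770 mA
V_R = I·|Z_R| = 0.770 × 100 = 77.0 V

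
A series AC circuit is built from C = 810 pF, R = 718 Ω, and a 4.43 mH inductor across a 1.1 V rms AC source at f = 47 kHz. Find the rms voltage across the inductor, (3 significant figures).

ω = 2πf = 295300 rad/s
X_L = ωL = 1310 Ω
X_C = 1/(ωC) = 4180 Ω
Net reactance X = X_L − X_C = -2870 Ω
Z = 718 − j2870 Ω
|Z| = √(718² + 2870²) = 2960 Ω
I = V/|Z| = 372 μA
V_L = I·|Z_L| = 0.000372 × 1310 = 0.486 V

0.486 V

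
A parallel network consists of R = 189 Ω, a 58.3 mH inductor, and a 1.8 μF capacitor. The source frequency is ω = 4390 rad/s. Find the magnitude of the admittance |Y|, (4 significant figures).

X_L = ωL = 255.9 Ω
X_C = 1/(ωC) = 126.6 Ω
Parallel: admittances add. Y = 1/R + 1/(jωL) + jωC
Y = (0.005291 + j0.003995) S
|Y| = 0.006630 S → |Z| = 1/|Y| = 150.8 Ω, ∠Z = −∠Y = -37.05°

6.630 mS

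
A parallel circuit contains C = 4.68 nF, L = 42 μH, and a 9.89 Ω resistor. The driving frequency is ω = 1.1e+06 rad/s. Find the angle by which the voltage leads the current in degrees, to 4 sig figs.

X_L = ωL = 46.20 Ω
X_C = 1/(ωC) = 194.3 Ω
Parallel: admittances add. Y = 1/R + 1/(jωL) + jωC
Y = (0.1011 − j0.01650) S
|Y| = 0.1024 S → |Z| = 1/|Y| = 9.761 Ω, ∠Z = −∠Y = 9.266°

9.266°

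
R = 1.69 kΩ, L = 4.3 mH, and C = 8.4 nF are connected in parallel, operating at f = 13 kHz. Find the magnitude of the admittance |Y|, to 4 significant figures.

ω = 2πf = 81680 rad/s
X_L = ωL = 351.2 Ω
X_C = 1/(ωC) = 1457 Ω
Parallel: admittances add. Y = 1/R + 1/(jωL) + jωC
Y = (0.0005917 − j0.002161) S
|Y| = 0.002241 S → |Z| = 1/|Y| = 446.3 Ω, ∠Z = −∠Y = 74.69°

2.241 mS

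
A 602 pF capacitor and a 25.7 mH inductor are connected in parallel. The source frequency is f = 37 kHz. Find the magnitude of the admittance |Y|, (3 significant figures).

27.4 μS

ω = 2πf = 232500 rad/s
X_L = ωL = 5970 Ω
X_C = 1/(ωC) = 7150 Ω
Parallel: admittances add. Y = 1/(jωL) + jωC
Y = (0 − j2.74e-05) S
|Y| = 2.74e-05 S → |Z| = 1/|Y| = 36500 Ω, ∠Z = −∠Y = 90.0°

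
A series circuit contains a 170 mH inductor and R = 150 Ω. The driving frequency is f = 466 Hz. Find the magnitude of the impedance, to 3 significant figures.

ω = 2πf = 2928 rad/s
X_L = ωL = 498 Ω
Z = 150 + j498 Ω
|Z| = √(150² + 498²) = 520 Ω

520 Ω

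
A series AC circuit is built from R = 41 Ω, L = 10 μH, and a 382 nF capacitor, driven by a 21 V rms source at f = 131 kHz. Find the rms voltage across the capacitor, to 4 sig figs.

1.617 V

ω = 2πf = 823100 rad/s
X_L = ωL = 8.231 Ω
X_C = 1/(ωC) = 3.180 Ω
Net reactance X = X_L − X_C = 5.051 Ω
Z = 41.00 + j5.051 Ω
|Z| = √(41.00² + 5.051²) = 41.31 Ω
I = V/|Z| = 508.4 mA
V_C = I·|Z_C| = 0.5084 × 3.180 = 1.617 V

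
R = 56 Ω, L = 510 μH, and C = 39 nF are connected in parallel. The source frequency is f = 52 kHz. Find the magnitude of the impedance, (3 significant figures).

ω = 2πf = 326700 rad/s
X_L = ωL = 167 Ω
X_C = 1/(ωC) = 78.5 Ω
Parallel: admittances add. Y = 1/R + 1/(jωL) + jωC
Y = (0.0179 + j0.00674) S
|Y| = 0.0191 S → |Z| = 1/|Y| = 52.4 Ω, ∠Z = −∠Y = -20.7°

52.4 Ω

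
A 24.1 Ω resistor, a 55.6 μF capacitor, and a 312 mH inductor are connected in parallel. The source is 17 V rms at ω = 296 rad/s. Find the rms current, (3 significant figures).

712 mA

X_L = ωL = 92.4 Ω
X_C = 1/(ωC) = 60.8 Ω
Parallel: admittances add. Y = 1/R + 1/(jωL) + jωC
Y = (0.0415 + j0.00563) S
|Y| = 0.0419 S → |Z| = 1/|Y| = 23.9 Ω, ∠Z = −∠Y = -7.73°
I = V/|Z| = 17/23.9 = 712 mA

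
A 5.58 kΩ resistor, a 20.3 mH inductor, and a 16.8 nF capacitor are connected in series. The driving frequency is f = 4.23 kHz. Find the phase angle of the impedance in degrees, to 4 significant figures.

ω = 2πf = 26580 rad/s
X_L = ωL = 539.5 Ω
X_C = 1/(ωC) = 2240 Ω
Net reactance X = X_L − X_C = -1700 Ω
Z = 5580 − j1700 Ω
|Z| = √(5580² + 1700²) = 5833 Ω
∠Z = arctan(-1700/5580) = -16.94°

-16.94°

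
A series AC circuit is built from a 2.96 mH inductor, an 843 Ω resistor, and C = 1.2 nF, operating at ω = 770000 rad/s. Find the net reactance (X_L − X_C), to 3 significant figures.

X_L = ωL = 2280 Ω
X_C = 1/(ωC) = 1080 Ω
X = 2280 − 1080 = 1200 Ω

1200 Ω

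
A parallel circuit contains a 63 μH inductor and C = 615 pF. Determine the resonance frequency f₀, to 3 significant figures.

809 kHz

ω₀ = 1/√(LC) = 1/√(6.3e-05 × 6.15e-10) = 5.08e+06 rad/s
f₀ = ω₀/(2π) = 809 kHz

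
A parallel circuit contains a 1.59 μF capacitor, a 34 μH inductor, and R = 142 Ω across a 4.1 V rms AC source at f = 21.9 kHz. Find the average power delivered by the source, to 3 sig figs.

ω = 2πf = 137600 rad/s
X_L = ωL = 4.68 Ω
X_C = 1/(ωC) = 4.57 Ω
Parallel: admittances add. Y = 1/R + 1/(jωL) + jωC
Y = (0.00704 + j0.00504) S
|Y| = 0.00866 S → |Z| = 1/|Y| = 115 Ω, ∠Z = −∠Y = -35.6°
I = V/|Z| = 35.5 mA
P = VI cos φ = 4.1 × 0.0355 × cos(-35.6°) = 118 mW

118 mW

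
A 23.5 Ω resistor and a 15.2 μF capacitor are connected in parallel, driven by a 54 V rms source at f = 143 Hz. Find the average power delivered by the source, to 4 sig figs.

124.1 W

ω = 2πf = 898.5 rad/s
X_C = 1/(ωC) = 73.22 Ω
Parallel: admittances add. Y = 1/R + jωC
Y = (0.04255 + j0.01366) S
|Y| = 0.04469 S → |Z| = 1/|Y| = 22.38 Ω, ∠Z = −∠Y = -17.79°
I = V/|Z| = 2.413 A
P = VI cos φ = 54 × 2.413 × cos(-17.79°) = 124.1 W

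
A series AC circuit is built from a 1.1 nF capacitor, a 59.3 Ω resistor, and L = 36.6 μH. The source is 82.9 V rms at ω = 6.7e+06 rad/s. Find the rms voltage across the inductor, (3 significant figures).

X_L = ωL = 245 Ω
X_C = 1/(ωC) = 136 Ω
Net reactance X = X_L − X_C = 110 Ω
Z = 59.3 + j110 Ω
|Z| = √(59.3² + 110²) = 125 Ω
I = V/|Z| = 666 mA
V_L = I·|Z_L| = 0.666 × 245 = 163 V

163 V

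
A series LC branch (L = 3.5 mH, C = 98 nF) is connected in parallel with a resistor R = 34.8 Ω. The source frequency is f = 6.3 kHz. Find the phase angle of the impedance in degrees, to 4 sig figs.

ω = 2πf = 39580 rad/s
X_L = ωL = 138.5 Ω
X_C = 1/(ωC) = 257.8 Ω
Branch 1: Z₁ = R = 34.80 Ω
Branch 2 (series LC): Z₂ = j(X_L − X_C) = −j119.2 Ω
Parallel: Z = Z₁Z₂/(Z₁+Z₂), |Z| = 33.41 Ω, ∠Z = -16.27°

-16.27°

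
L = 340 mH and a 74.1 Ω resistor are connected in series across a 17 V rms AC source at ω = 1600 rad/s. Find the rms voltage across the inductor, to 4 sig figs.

X_L = ωL = 544.0 Ω
Z = 74.10 + j544.0 Ω
|Z| = √(74.10² + 544.0²) = 549.0 Ω
I = V/|Z| = 30.96 mA
V_L = I·|Z_L| = 0.03096 × 544.0 = 16.84 V

16.84 V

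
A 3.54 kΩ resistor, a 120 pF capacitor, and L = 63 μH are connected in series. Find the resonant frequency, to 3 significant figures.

1.83 MHz

ω₀ = 1/√(LC) = 1/√(6.3e-05 × 1.2e-10) = 1.15e+07 rad/s
f₀ = ω₀/(2π) = 1.83 MHz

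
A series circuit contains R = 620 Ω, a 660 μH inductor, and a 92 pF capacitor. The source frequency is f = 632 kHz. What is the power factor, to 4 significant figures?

0.9828

ω = 2πf = 3.971e+06 rad/s
X_L = ωL = 2621 Ω
X_C = 1/(ωC) = 2737 Ω
Net reactance X = X_L − X_C = -116.4 Ω
Z = 620.0 − j116.4 Ω
|Z| = √(620.0² + 116.4²) = 630.8 Ω
∠Z = arctan(-116.4/620.0) = -10.63°
cos φ = cos(-10.63°) = 0.9828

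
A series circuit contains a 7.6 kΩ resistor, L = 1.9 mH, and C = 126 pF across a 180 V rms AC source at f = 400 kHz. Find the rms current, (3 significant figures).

ω = 2πf = 2.513e+06 rad/s
X_L = ωL = 4780 Ω
X_C = 1/(ωC) = 3160 Ω
Net reactance X = X_L − X_C = 1620 Ω
Z = 7600 + j1620 Ω
|Z| = √(7600² + 1620²) = 7770 Ω
I = V/|Z| = 180/7770 = 23.2 mA

23.2 mA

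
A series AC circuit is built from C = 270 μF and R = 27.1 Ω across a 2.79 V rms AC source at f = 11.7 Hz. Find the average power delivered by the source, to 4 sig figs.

ω = 2πf = 73.51 rad/s
X_C = 1/(ωC) = 50.38 Ω
Z = 27.10 − j50.38 Ω
|Z| = √(27.10² + 50.38²) = 57.21 Ω
∠Z = arctan(-50.38/27.10) = -61.72°
I = V/|Z| = 48.77 mA
P = VI cos φ = 2.79 × 0.04877 × cos(-61.72°) = 64.46 mW

64.46 mW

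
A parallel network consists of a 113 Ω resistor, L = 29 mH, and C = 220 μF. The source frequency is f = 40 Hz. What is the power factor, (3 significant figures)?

ω = 2πf = 251.3 rad/s
X_L = ωL = 7.29 Ω
X_C = 1/(ωC) = 18.1 Ω
Parallel: admittances add. Y = 1/R + 1/(jωL) + jωC
Y = (0.00885 − j0.0819) S
|Y| = 0.0824 S → |Z| = 1/|Y| = 12.1 Ω, ∠Z = −∠Y = 83.8°
cos φ = cos(83.8°) = 0.107

0.107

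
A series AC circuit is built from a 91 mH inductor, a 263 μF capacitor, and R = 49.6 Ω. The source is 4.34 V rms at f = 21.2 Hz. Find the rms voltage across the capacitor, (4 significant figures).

ω = 2πf = 133.2 rad/s
X_L = ωL = 12.12 Ω
X_C = 1/(ωC) = 28.54 Ω
Net reactance X = X_L − X_C = -16.42 Ω
Z = 49.60 − j16.42 Ω
|Z| = √(49.60² + 16.42²) = 52.25 Ω
I = V/|Z| = 83.06 mA
V_C = I·|Z_C| = 0.08306 × 28.54 = 2.371 V

2.371 V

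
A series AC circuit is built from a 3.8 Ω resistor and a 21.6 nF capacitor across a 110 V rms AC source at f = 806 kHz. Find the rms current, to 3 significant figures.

11.1 A

ω = 2πf = 5.064e+06 rad/s
X_C = 1/(ωC) = 9.14 Ω
Z = 3.80 − j9.14 Ω
|Z| = √(3.80² + 9.14²) = 9.90 Ω
I = V/|Z| = 110/9.90 = 11.1 A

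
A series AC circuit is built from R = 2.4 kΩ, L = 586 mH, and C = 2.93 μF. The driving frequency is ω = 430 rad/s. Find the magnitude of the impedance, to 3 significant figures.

X_L = ωL = 252 Ω
X_C = 1/(ωC) = 794 Ω
Net reactance X = X_L − X_C = -542 Ω
Z = 2400 − j542 Ω
|Z| = √(2400² + 542²) = 2460 Ω

2460 Ω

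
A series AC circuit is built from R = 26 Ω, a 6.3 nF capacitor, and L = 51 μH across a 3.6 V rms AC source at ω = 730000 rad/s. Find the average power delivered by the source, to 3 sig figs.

X_L = ωL = 37.2 Ω
X_C = 1/(ωC) = 217 Ω
Net reactance X = X_L − X_C = -180 Ω
Z = 26.0 − j180 Ω
|Z| = √(26.0² + 180²) = 182 Ω
∠Z = arctan(-180/26.0) = -81.8°
I = V/|Z| = 19.8 mA
P = VI cos φ = 3.6 × 0.0198 × cos(-81.8°) = 10.2 mW

10.2 mW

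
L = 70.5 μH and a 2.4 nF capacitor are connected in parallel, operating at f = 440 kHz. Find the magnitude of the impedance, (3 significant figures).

665 Ω

ω = 2πf = 2.765e+06 rad/s
X_L = ωL = 195 Ω
X_C = 1/(ωC) = 151 Ω
Parallel: admittances add. Y = 1/(jωL) + jωC
Y = (0 + j0.00150) S
|Y| = 0.00150 S → |Z| = 1/|Y| = 665 Ω, ∠Z = −∠Y = -90.0°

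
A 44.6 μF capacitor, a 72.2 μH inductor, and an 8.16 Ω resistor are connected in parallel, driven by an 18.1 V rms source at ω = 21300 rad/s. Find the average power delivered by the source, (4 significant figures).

40.15 W

X_L = ωL = 1.538 Ω
X_C = 1/(ωC) = 1.053 Ω
Parallel: admittances add. Y = 1/R + 1/(jωL) + jωC
Y = (0.1225 + j0.2997) S
|Y| = 0.3238 S → |Z| = 1/|Y| = 3.088 Ω, ∠Z = −∠Y = -67.76°
I = V/|Z| = 5.861 A
P = VI cos φ = 18.1 × 5.861 × cos(-67.76°) = 40.15 W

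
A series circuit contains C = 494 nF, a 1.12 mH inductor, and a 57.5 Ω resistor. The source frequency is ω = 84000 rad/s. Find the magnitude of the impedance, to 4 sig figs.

X_L = ωL = 94.08 Ω
X_C = 1/(ωC) = 24.10 Ω
Net reactance X = X_L − X_C = 69.98 Ω
Z = 57.50 + j69.98 Ω
|Z| = √(57.50² + 69.98²) = 90.57 Ω

90.57 Ω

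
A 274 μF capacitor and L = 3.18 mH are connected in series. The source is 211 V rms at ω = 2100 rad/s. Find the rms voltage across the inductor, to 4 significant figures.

X_L = ωL = 6.678 Ω
X_C = 1/(ωC) = 1.738 Ω
Net reactance X = X_L − X_C = 4.940 Ω
Z = j4.940 Ω
|Z| = √(0² + 4.940²) = 4.940 Ω
I = V/|Z| = 42.71 A
V_L = I·|Z_L| = 42.71 × 6.678 = 285.2 V

285.2 V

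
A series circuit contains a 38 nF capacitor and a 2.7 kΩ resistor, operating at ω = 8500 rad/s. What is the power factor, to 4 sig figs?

X_C = 1/(ωC) = 3096 Ω
Z = 2700 − j3096 Ω
|Z| = √(2700² + 3096²) = 4108 Ω
∠Z = arctan(-3096/2700) = -48.91°
cos φ = cos(-48.91°) = 0.6573

0.6573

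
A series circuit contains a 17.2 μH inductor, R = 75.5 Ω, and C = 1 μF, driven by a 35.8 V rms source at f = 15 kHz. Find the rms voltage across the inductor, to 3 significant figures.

0.763 V

ω = 2πf = 94250 rad/s
X_L = ωL = 1.62 Ω
X_C = 1/(ωC) = 10.6 Ω
Net reactance X = X_L − X_C = -8.99 Ω
Z = 75.5 − j8.99 Ω
|Z| = √(75.5² + 8.99²) = 76.0 Ω
I = V/|Z| = 471 mA
V_L = I·|Z_L| = 0.471 × 1.62 = 0.763 V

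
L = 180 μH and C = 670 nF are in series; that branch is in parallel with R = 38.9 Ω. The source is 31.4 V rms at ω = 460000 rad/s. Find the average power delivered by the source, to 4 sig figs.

25.35 W

X_L = ωL = 82.80 Ω
X_C = 1/(ωC) = 3.245 Ω
Branch 1: Z₁ = R = 38.90 Ω
Branch 2 (series LC): Z₂ = j(X_L − X_C) = j79.56 Ω
Parallel: Z = Z₁Z₂/(Z₁+Z₂), |Z| = 34.95 Ω, ∠Z = 26.06°
I = V/|Z| = 898.5 mA
P = VI cos φ = 31.4 × 0.8985 × cos(26.06°) = 25.35 W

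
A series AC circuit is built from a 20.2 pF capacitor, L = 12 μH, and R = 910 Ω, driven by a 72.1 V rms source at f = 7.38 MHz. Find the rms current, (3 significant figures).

ω = 2πf = 4.637e+07 rad/s
X_L = ωL = 556 Ω
X_C = 1/(ωC) = 1070 Ω
Net reactance X = X_L − X_C = -511 Ω
Z = 910 − j511 Ω
|Z| = √(910² + 511²) = 1040 Ω
I = V/|Z| = 72.1/1040 = 69.1 mA

69.1 mA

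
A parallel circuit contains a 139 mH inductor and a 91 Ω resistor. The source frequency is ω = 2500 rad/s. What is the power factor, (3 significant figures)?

0.967

X_L = ωL = 348 Ω
Parallel: admittances add. Y = 1/R + 1/(jωL)
Y = (0.0110 − j0.00288) S
|Y| = 0.0114 S → |Z| = 1/|Y| = 88.0 Ω, ∠Z = −∠Y = 14.7°
cos φ = cos(14.7°) = 0.967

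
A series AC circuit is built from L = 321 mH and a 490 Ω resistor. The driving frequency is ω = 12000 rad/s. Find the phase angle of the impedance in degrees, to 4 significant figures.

X_L = ωL = 3852 Ω
Z = 490.0 + j3852 Ω
|Z| = √(490.0² + 3852²) = 3883 Ω
∠Z = arctan(3852/490.0) = 82.75°

82.75°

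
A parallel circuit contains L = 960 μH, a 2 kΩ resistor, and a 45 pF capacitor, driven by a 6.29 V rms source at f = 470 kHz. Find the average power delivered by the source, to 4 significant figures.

ω = 2πf = 2.953e+06 rad/s
X_L = ωL = 2835 Ω
X_C = 1/(ωC) = 7525 Ω
Parallel: admittances add. Y = 1/R + 1/(jωL) + jωC
Y = (0.0005000 − j0.0002198) S
|Y| = 0.0005462 S → |Z| = 1/|Y| = 1831 Ω, ∠Z = −∠Y = 23.73°
I = V/|Z| = 3.436 mA
P = VI cos φ = 6.29 × 0.003436 × cos(23.73°) = 19.78 mW

19.78 mW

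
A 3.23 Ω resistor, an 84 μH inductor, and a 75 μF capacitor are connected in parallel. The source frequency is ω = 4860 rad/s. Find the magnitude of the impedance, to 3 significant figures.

X_L = ωL = 0.408 Ω
X_C = 1/(ωC) = 2.74 Ω
Parallel: admittances add. Y = 1/R + 1/(jωL) + jωC
Y = (0.310 − j2.09) S
|Y| = 2.11 S → |Z| = 1/|Y| = 0.474 Ω, ∠Z = −∠Y = 81.6°

0.474 Ω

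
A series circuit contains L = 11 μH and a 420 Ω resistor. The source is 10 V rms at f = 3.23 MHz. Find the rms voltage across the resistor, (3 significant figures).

8.83 V

ω = 2πf = 2.029e+07 rad/s
X_L = ωL = 223 Ω
Z = 420 + j223 Ω
|Z| = √(420² + 223²) = 476 Ω
I = V/|Z| = 21.0 mA
V_R = I·|Z_R| = 0.0210 × 420 = 8.83 V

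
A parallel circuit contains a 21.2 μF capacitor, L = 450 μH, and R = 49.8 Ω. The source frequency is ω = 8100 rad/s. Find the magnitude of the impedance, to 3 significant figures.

X_L = ωL = 3.65 Ω
X_C = 1/(ωC) = 5.82 Ω
Parallel: admittances add. Y = 1/R + 1/(jωL) + jωC
Y = (0.0201 − j0.103) S
|Y| = 0.105 S → |Z| = 1/|Y| = 9.56 Ω, ∠Z = −∠Y = 78.9°

9.56 Ω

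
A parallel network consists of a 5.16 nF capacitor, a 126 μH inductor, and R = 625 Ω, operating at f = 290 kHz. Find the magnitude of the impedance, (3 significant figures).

189 Ω

ω = 2πf = 1.822e+06 rad/s
X_L = ωL = 230 Ω
X_C = 1/(ωC) = 106 Ω
Parallel: admittances add. Y = 1/R + 1/(jωL) + jωC
Y = (0.00160 + j0.00505) S
|Y| = 0.00529 S → |Z| = 1/|Y| = 189 Ω, ∠Z = −∠Y = -72.4°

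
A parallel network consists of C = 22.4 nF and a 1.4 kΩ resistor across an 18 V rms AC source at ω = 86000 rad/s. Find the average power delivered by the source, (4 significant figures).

X_C = 1/(ωC) = 519.1 Ω
Parallel: admittances add. Y = 1/R + jωC
Y = (0.0007143 + j0.001926) S
|Y| = 0.002055 S → |Z| = 1/|Y| = 486.7 Ω, ∠Z = −∠Y = -69.66°
I = V/|Z| = 36.98 mA
P = VI cos φ = 18 × 0.03698 × cos(-69.66°) = 231.4 mW

231.4 mW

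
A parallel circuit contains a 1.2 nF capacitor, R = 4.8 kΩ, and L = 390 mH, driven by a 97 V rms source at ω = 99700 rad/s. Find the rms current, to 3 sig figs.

22.2 mA

X_L = ωL = 38900 Ω
X_C = 1/(ωC) = 8360 Ω
Parallel: admittances add. Y = 1/R + 1/(jωL) + jωC
Y = (0.000208 + j9.39e-05) S
|Y| = 0.000229 S → |Z| = 1/|Y| = 4380 Ω, ∠Z = −∠Y = -24.3°
I = V/|Z| = 97/4380 = 22.2 mA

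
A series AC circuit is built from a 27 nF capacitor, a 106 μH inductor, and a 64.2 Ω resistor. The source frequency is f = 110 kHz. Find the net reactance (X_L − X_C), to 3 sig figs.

19.7 Ω

ω = 2πf = 691200 rad/s
X_L = ωL = 73.3 Ω
X_C = 1/(ωC) = 53.6 Ω
X = 73.3 − 53.6 = 19.7 Ω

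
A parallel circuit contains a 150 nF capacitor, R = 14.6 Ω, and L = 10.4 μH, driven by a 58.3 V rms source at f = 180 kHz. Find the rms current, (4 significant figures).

ω = 2πf = 1.131e+06 rad/s
X_L = ωL = 11.76 Ω
X_C = 1/(ωC) = 5.895 Ω
Parallel: admittances add. Y = 1/R + 1/(jωL) + jωC
Y = (0.06849 + j0.08463) S
|Y| = 0.1089 S → |Z| = 1/|Y| = 9.185 Ω, ∠Z = −∠Y = -51.02°
I = V/|Z| = 58.3/9.185 = 6.347 A

6.347 A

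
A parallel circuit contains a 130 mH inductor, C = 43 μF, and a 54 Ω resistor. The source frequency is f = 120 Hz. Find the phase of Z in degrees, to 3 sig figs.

-50.2°

ω = 2πf = 754.0 rad/s
X_L = ωL = 98.0 Ω
X_C = 1/(ωC) = 30.8 Ω
Parallel: admittances add. Y = 1/R + 1/(jωL) + jωC
Y = (0.0185 + j0.0222) S
|Y| = 0.0289 S → |Z| = 1/|Y| = 34.6 Ω, ∠Z = −∠Y = -50.2°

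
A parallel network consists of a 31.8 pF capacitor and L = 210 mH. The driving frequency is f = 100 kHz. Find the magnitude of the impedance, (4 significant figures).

80630 Ω

ω = 2πf = 628300 rad/s
X_L = ωL = 131900 Ω
X_C = 1/(ωC) = 50050 Ω
Parallel: admittances add. Y = 1/(jωL) + jωC
Y = (0 + j1.24e-05) S
|Y| = 1.24e-05 S → |Z| = 1/|Y| = 80630 Ω, ∠Z = −∠Y = -90.00°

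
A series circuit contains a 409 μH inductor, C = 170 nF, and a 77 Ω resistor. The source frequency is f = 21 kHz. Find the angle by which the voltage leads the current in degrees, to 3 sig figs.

ω = 2πf = 131900 rad/s
X_L = ωL = 54.0 Ω
X_C = 1/(ωC) = 44.6 Ω
Net reactance X = X_L − X_C = 9.39 Ω
Z = 77.0 + j9.39 Ω
|Z| = √(77.0² + 9.39²) = 77.6 Ω
∠Z = arctan(9.39/77.0) = 6.95°

6.95°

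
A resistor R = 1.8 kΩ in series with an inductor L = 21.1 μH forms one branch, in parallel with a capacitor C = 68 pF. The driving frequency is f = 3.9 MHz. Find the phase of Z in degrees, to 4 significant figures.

-71.33°

ω = 2πf = 2.45e+07 rad/s
X_L = ωL = 517.0 Ω
X_C = 1/(ωC) = 600.1 Ω
Branch 1 (R+jX_L): Z₁ = 1800 + j517.0 Ω, |Z₁| = 1873 Ω
Branch 2 (−jX_C): Z₂ = −j600.1 Ω
Parallel: Z = Z₁Z₂/(Z₁+Z₂), |Z| = 623.7 Ω, ∠Z = -71.33°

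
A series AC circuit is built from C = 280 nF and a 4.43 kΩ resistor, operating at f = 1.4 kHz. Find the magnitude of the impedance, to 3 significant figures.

ω = 2πf = 8796 rad/s
X_C = 1/(ωC) = 406 Ω
Z = 4430 − j406 Ω
|Z| = √(4430² + 406²) = 4450 Ω

4450 Ω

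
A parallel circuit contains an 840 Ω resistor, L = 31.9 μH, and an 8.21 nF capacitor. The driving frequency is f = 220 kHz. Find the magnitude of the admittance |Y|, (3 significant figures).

11.4 mS

ω = 2πf = 1.382e+06 rad/s
X_L = ωL = 44.1 Ω
X_C = 1/(ωC) = 88.1 Ω
Parallel: admittances add. Y = 1/R + 1/(jωL) + jωC
Y = (0.00119 − j0.0113) S
|Y| = 0.0114 S → |Z| = 1/|Y| = 87.8 Ω, ∠Z = −∠Y = 84.0°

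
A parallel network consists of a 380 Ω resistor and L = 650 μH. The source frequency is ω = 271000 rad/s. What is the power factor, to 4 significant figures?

X_L = ωL = 176.2 Ω
Parallel: admittances add. Y = 1/R + 1/(jωL)
Y = (0.002632 − j0.005677) S
|Y| = 0.006257 S → |Z| = 1/|Y| = 159.8 Ω, ∠Z = −∠Y = 65.13°
cos φ = cos(65.13°) = 0.4206

0.4206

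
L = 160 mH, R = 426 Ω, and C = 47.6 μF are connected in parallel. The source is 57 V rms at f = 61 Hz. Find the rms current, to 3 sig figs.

173 mA

ω = 2πf = 383.3 rad/s
X_L = ωL = 61.3 Ω
X_C = 1/(ωC) = 54.8 Ω
Parallel: admittances add. Y = 1/R + 1/(jωL) + jωC
Y = (0.00235 + j0.00194) S
|Y| = 0.00304 S → |Z| = 1/|Y| = 329 Ω, ∠Z = −∠Y = -39.5°
I = V/|Z| = 57/329 = 173 mA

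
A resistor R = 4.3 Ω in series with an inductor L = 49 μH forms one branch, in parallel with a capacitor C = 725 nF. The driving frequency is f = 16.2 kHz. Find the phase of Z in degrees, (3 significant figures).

22.6°

ω = 2πf = 101800 rad/s
X_L = ωL = 4.99 Ω
X_C = 1/(ωC) = 13.6 Ω
Branch 1 (R+jX_L): Z₁ = 4.30 + j4.99 Ω, |Z₁| = 6.59 Ω
Branch 2 (−jX_C): Z₂ = −j13.6 Ω
Parallel: Z = Z₁Z₂/(Z₁+Z₂), |Z| = 9.31 Ω, ∠Z = 22.6°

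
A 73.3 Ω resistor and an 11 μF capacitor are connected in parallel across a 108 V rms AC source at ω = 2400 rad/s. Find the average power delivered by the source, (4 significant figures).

X_C = 1/(ωC) = 37.88 Ω
Parallel: admittances add. Y = 1/R + jωC
Y = (0.01364 + j0.02640) S
|Y| = 0.02972 S → |Z| = 1/|Y| = 33.65 Ω, ∠Z = −∠Y = -62.67°
I = V/|Z| = 3.209 A
P = VI cos φ = 108 × 3.209 × cos(-62.67°) = 159.1 W

159.1 W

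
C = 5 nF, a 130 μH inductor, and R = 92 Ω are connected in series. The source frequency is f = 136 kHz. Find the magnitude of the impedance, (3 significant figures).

ω = 2πf = 854500 rad/s
X_L = ωL = 111 Ω
X_C = 1/(ωC) = 234 Ω
Net reactance X = X_L − X_C = -123 Ω
Z = 92.0 − j123 Ω
|Z| = √(92.0² + 123²) = 154 Ω

154 Ω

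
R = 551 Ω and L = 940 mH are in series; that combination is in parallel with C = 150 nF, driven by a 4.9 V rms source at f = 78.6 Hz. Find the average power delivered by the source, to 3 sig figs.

ω = 2πf = 493.9 rad/s
X_L = ωL = 464 Ω
X_C = 1/(ωC) = 13500 Ω
Branch 1 (R+jX_L): Z₁ = 551 + j464 Ω, |Z₁| = 720 Ω
Branch 2 (−jX_C): Z₂ = −j13500 Ω
Parallel: Z = Z₁Z₂/(Z₁+Z₂), |Z| = 745 Ω, ∠Z = 37.7°
I = V/|Z| = 6.57 mA
P = VI cos φ = 4.9 × 0.00657 × cos(37.7°) = 25.5 mW

25.5 mW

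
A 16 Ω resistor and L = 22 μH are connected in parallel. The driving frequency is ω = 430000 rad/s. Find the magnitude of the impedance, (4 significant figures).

X_L = ωL = 9.460 Ω
Parallel: admittances add. Y = 1/R + 1/(jωL)
Y = (0.06250 − j0.1057) S
|Y| = 0.1228 S → |Z| = 1/|Y| = 8.143 Ω, ∠Z = −∠Y = 59.41°

8.143 Ω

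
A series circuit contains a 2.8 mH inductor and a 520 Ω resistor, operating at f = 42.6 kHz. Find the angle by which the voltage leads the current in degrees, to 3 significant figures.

ω = 2πf = 267700 rad/s
X_L = ωL = 749 Ω
Z = 520 + j749 Ω
|Z| = √(520² + 749²) = 912 Ω
∠Z = arctan(749/520) = 55.2°

55.2°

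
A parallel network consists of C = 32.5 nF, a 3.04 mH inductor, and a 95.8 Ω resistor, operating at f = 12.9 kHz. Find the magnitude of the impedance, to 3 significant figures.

94.9 Ω

ω = 2πf = 81050 rad/s
X_L = ωL = 246 Ω
X_C = 1/(ωC) = 380 Ω
Parallel: admittances add. Y = 1/R + 1/(jωL) + jωC
Y = (0.0104 − j0.00142) S
|Y| = 0.0105 S → |Z| = 1/|Y| = 94.9 Ω, ∠Z = −∠Y = 7.77°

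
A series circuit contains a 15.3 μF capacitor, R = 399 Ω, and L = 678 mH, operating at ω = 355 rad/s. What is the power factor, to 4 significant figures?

0.9901

X_L = ωL = 240.7 Ω
X_C = 1/(ωC) = 184.1 Ω
Net reactance X = X_L − X_C = 56.58 Ω
Z = 399.0 + j56.58 Ω
|Z| = √(399.0² + 56.58²) = 403.0 Ω
∠Z = arctan(56.58/399.0) = 8.071°
cos φ = cos(8.071°) = 0.9901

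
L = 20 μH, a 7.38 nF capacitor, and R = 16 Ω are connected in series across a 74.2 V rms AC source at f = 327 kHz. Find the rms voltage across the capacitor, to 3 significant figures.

ω = 2πf = 2.055e+06 rad/s
X_L = ωL = 41.1 Ω
X_C = 1/(ωC) = 66.0 Ω
Net reactance X = X_L − X_C = -24.9 Ω
Z = 16.0 − j24.9 Ω
|Z| = √(16.0² + 24.9²) = 29.6 Ω
I = V/|Z| = 2.51 A
V_C = I·|Z_C| = 2.51 × 66.0 = 166 V

166 V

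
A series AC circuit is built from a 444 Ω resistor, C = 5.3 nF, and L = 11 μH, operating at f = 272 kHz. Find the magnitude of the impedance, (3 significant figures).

453 Ω

ω = 2πf = 1.709e+06 rad/s
X_L = ωL = 18.8 Ω
X_C = 1/(ωC) = 110 Ω
Net reactance X = X_L − X_C = -91.6 Ω
Z = 444 − j91.6 Ω
|Z| = √(444² + 91.6²) = 453 Ω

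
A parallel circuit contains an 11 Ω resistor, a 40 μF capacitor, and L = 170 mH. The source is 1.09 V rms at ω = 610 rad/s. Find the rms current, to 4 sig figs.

X_L = ωL = 103.7 Ω
X_C = 1/(ωC) = 40.98 Ω
Parallel: admittances add. Y = 1/R + 1/(jωL) + jωC
Y = (0.09091 + j0.01476) S
|Y| = 0.09210 S → |Z| = 1/|Y| = 10.86 Ω, ∠Z = −∠Y = -9.220°
I = V/|Z| = 1.09/10.86 = 100.4 mA

100.4 mA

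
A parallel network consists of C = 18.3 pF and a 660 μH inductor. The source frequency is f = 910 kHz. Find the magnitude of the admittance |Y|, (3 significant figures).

160 μS

ω = 2πf = 5.718e+06 rad/s
X_L = ωL = 3770 Ω
X_C = 1/(ωC) = 9560 Ω
Parallel: admittances add. Y = 1/(jωL) + jωC
Y = (0 − j0.000160) S
|Y| = 0.000160 S → |Z| = 1/|Y| = 6240 Ω, ∠Z = −∠Y = 90.0°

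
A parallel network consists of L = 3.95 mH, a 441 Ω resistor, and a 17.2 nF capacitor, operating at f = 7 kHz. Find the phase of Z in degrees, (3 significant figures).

65.6°

ω = 2πf = 43980 rad/s
X_L = ωL = 174 Ω
X_C = 1/(ωC) = 1320 Ω
Parallel: admittances add. Y = 1/R + 1/(jωL) + jωC
Y = (0.00227 − j0.00500) S
|Y| = 0.00549 S → |Z| = 1/|Y| = 182 Ω, ∠Z = −∠Y = 65.6°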